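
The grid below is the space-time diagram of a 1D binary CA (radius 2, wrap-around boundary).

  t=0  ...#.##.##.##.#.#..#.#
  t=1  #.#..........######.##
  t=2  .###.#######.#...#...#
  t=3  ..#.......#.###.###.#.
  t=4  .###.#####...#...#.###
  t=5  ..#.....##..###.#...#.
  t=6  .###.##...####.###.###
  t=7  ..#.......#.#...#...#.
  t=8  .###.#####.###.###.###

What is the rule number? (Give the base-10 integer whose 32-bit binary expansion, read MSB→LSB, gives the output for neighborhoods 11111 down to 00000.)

1446791063

  ##### -> .   bit 31 = 0  t=1,i=15
  ####. -> #   bit 30 = 1  t=1,i=17
  ###.# -> .   bit 29 = 0  t=1,i=0
  ###.. -> #   bit 28 = 1  t=4,i=9
  ##.## -> .   bit 27 = 0  t=0,i=7
  ##.#. -> #   bit 26 = 1  t=0,i=13
  ##..# -> #   bit 25 = 1  t=5,i=10
  ##... -> .   bit 24 = 0  t=4,i=10
  #.### -> .   bit 23 = 0  t=1,i=20
  #.##. -> .   bit 22 = 0  t=0,i=5
  #.#.# -> #   bit 21 = 1  t=0,i=14
  #.#.. -> #   bit 20 = 1  t=0,i=16
  #..## -> #   bit 19 = 1  t=5,i=11
  #..#. -> #   bit 18 = 1  t=0,i=18
  #...# -> .   bit 17 = 0  t=0,i=1
  #.... -> .   bit 16 = 0  t=1,i=4
  .#### -> .   bit 15 = 0  t=1,i=14
  .###. -> #   bit 14 = 1  t=1,i=21
  .##.# -> .   bit 13 = 0  t=0,i=6
  .##.. -> .   bit 12 = 0  t=5,i=9
  .#.## -> .   bit 11 = 0  t=0,i=4
  .#.#. -> #   bit 10 = 1  t=0,i=15
  .#..# -> #   bit 9 = 1  t=0,i=17
  .#... -> #   bit 8 = 1  t=0,i=0
  ..### -> #   bit 7 = 1  t=1,i=13
  ..##. -> .   bit 6 = 0  t=5,i=8
  ..#.# -> .   bit 5 = 0  t=0,i=3
  ..#.. -> #   bit 4 = 1  t=2,i=17
  ...## -> .   bit 3 = 0  t=1,i=12
  ...#. -> #   bit 2 = 1  t=0,i=2
  ....# -> #   bit 1 = 1  t=1,i=11
  ..... -> #   bit 0 = 1  t=1,i=5
  bits 01010110001111000100011110010111 = 1446791063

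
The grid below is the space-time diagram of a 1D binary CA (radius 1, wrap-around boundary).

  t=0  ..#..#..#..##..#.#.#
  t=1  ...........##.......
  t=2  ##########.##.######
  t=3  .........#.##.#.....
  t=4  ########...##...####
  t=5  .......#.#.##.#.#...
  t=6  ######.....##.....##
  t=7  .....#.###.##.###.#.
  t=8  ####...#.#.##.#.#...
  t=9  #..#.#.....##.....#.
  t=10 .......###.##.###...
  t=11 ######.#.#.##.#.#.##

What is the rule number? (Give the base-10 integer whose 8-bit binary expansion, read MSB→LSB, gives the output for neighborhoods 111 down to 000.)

73

  ### -> .   bit 7 = 0  t=2,i=0
  ##. -> #   bit 6 = 1  t=0,i=12
  #.# -> .   bit 5 = 0  t=0,i=16
  #.. -> .   bit 4 = 0  t=0,i=0
  .## -> #   bit 3 = 1  t=0,i=11
  .#. -> .   bit 2 = 0  t=0,i=2
  ..# -> .   bit 1 = 0  t=0,i=1
  ... -> #   bit 0 = 1  t=1,i=0
  bits 01001001 = 73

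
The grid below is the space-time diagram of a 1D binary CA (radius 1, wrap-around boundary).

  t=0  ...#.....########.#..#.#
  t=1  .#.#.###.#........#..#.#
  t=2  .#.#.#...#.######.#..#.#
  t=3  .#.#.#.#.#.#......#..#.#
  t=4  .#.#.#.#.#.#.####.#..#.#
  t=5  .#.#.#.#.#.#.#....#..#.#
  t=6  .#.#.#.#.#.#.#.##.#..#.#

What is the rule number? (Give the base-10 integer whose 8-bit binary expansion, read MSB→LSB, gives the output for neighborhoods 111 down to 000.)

13

  ### -> .   bit 7 = 0  t=0,i=10
  ##. -> .   bit 6 = 0  t=0,i=16
  #.# -> .   bit 5 = 0  t=0,i=17
  #.. -> .   bit 4 = 0  t=0,i=0
  .## -> #   bit 3 = 1  t=0,i=9
  .#. -> #   bit 2 = 1  t=0,i=3
  ..# -> .   bit 1 = 0  t=0,i=2
  ... -> #   bit 0 = 1  t=0,i=1
  bits 00001101 = 13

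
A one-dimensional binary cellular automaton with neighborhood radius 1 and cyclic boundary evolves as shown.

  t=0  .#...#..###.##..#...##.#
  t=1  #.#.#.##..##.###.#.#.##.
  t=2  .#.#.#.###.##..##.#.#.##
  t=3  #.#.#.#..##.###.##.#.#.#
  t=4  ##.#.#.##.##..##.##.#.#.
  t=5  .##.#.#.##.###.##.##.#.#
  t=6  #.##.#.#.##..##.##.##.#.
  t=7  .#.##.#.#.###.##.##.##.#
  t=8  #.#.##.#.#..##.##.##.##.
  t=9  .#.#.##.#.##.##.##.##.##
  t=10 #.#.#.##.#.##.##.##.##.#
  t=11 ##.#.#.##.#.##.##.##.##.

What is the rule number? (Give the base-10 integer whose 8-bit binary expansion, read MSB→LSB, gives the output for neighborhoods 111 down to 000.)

114

  [7] ### => .  t=0,i=9
  [6] ##. => #  t=0,i=10
  [5] #.# => #  t=0,i=0
  [4] #.. => #  t=0,i=2
  [3] .## => .  t=0,i=8
  [2] .#. => .  t=0,i=1
  [1] ..# => #  t=0,i=4
  [0] ... => .  t=0,i=3
  bits 01110010 = 114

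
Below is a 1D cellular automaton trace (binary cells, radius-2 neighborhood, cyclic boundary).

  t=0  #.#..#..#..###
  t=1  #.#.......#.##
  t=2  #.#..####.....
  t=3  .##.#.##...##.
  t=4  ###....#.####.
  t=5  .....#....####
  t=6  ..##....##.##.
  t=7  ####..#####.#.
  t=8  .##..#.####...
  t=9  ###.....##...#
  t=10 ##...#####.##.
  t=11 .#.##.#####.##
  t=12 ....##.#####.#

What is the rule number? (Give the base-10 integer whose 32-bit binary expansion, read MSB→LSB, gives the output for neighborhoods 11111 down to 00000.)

  nb #####: next=#  (t=7,i=8, bit31=1)
  nb ####.: next=#  (t=0,i=13, bit30=1)
  nb ###.#: next=#  (t=0,i=0, bit29=1)
  nb ###..: next=.  (t=2,i=8, bit28=0)
  nb ##.##: next=#  (t=4,i=13, bit27=1)
  nb ##.#.: next=.  (t=0,i=1, bit26=0)
  nb ##..#: next=.  (t=3,i=13, bit25=0)
  nb ##...: next=.  (t=2,i=9, bit24=0)
  nb #.###: next=.  (t=1,i=12, bit23=0)
  nb #.##.: next=.  (t=3,i=6, bit22=0)
  nb #.#.#: next=.  (t=3,i=4, bit21=0)
  nb #.#..: next=#  (t=0,i=2, bit20=1)
  nb #..##: next=#  (t=0,i=10, bit19=1)
  nb #..#.: next=.  (t=0,i=4, bit18=0)
  nb #...#: next=#  (t=3,i=9, bit17=1)
  nb #....: next=.  (t=1,i=4, bit16=0)
  nb .####: next=#  (t=0,i=12, bit15=1)
  nb .###.: next=.  (t=1,i=13, bit14=0)
  nb .##.#: next=#  (t=3,i=2, bit13=1)
  nb .##..: next=#  (t=3,i=7, bit12=1)
  nb .#.##: next=.  (t=1,i=11, bit11=0)
  nb .#.#.: next=#  (t=2,i=1, bit10=1)
  nb .#..#: next=.  (t=0,i=3, bit9=0)
  nb .#...: next=.  (t=1,i=3, bit8=0)
  nb ..###: next=.  (t=0,i=11, bit7=0)
  nb ..##.: next=#  (t=3,i=1, bit6=1)
  nb ..#.#: next=.  (t=1,i=10, bit5=0)
  nb ..#..: next=.  (t=0,i=5, bit4=0)
  nb ...##: next=#  (t=3,i=10, bit3=1)
  nb ...#.: next=.  (t=1,i=9, bit2=0)
  nb ....#: next=#  (t=1,i=8, bit1=1)
  nb .....: next=#  (t=1,i=5, bit0=1)
  bits 11101000000110101011010001001011 = 3894064203

3894064203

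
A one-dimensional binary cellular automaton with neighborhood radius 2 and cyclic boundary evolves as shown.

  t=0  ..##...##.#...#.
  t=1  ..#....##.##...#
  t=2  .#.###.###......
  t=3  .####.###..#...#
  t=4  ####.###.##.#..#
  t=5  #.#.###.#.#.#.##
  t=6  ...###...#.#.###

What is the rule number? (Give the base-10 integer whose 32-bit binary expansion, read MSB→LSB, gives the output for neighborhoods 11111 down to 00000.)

  #####|.  b31=0 t=4,i=1
  ####.|#  b30=1 t=3,i=3
  ###.#|.  b29=0 t=2,i=5
  ###..|.  b28=0 t=2,i=9
  ##.##|#  b27=1 t=1,i=9
  ##.#.|.  b26=0 t=0,i=9
  ##..#|#  b25=1 t=3,i=9
  ##...|.  b24=0 t=0,i=4
  #.###|#  b23=1 t=2,i=3
  #.##.|.  b22=0 t=1,i=10
  #.#.#|.  b21=0 t=5,i=2
  #.#..|#  b20=1 t=0,i=10
  #..##|#  b19=1 t=4,i=14
  #..#.|#  b18=1 t=1,i=1
  #...#|.  b17=0 t=0,i=0
  #....|#  b16=1 t=1,i=4
  .####|#  b15=1 t=3,i=2
  .###.|#  b14=1 t=2,i=4
  .##.#|#  b13=1 t=0,i=8
  .##..|.  b12=0 t=0,i=3
  .#.##|#  b11=1 t=2,i=2
  .#.#.|#  b10=1 t=5,i=9
  .#..#|.  b9=0 t=1,i=0
  .#...|#  b8=1 t=0,i=11
  ..###|#  b7=1 t=4,i=15
  ..##.|#  b6=1 t=0,i=2
  ..#.#|#  b5=1 t=2,i=1
  ..#..|.  b4=0 t=0,i=14
  ...##|.  b3=0 t=0,i=1
  ...#.|.  b2=0 t=0,i=13
  ....#|#  b1=1 t=1,i=5
  .....|.  b0=0 t=2,i=12
  bits 01001010100111011110110111100010 = 1251864034

1251864034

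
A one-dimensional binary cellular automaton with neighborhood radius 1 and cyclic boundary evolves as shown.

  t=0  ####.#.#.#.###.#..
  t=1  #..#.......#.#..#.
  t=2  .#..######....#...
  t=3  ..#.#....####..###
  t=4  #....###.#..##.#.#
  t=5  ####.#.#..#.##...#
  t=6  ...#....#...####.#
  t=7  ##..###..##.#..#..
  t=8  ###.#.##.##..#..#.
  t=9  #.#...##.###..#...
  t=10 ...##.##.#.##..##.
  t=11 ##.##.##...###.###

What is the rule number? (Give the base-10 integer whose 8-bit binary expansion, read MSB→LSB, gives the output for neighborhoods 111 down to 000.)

89

  [7] ### => .  t=0,i=1
  [6] ##. => #  t=0,i=3
  [5] #.# => .  t=0,i=4
  [4] #.. => #  t=0,i=16
  [3] .## => #  t=0,i=0
  [2] .#. => .  t=0,i=5
  [1] ..# => .  t=0,i=17
  [0] ... => #  t=1,i=5
  bits 01011001 = 89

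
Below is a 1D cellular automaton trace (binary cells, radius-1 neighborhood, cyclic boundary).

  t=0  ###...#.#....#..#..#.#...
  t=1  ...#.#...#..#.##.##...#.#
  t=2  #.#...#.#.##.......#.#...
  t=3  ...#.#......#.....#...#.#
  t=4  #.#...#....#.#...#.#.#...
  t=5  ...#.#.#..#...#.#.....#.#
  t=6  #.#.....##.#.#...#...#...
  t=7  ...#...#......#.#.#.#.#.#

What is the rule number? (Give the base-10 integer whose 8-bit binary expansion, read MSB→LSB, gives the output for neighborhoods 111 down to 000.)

18

  [7] ### => .  t=0,i=1
  [6] ##. => .  t=0,i=2
  [5] #.# => .  t=0,i=7
  [4] #.. => #  t=0,i=3
  [3] .## => .  t=0,i=0
  [2] .#. => .  t=0,i=6
  [1] ..# => #  t=0,i=5
  [0] ... => .  t=0,i=4
  bits 00010010 = 18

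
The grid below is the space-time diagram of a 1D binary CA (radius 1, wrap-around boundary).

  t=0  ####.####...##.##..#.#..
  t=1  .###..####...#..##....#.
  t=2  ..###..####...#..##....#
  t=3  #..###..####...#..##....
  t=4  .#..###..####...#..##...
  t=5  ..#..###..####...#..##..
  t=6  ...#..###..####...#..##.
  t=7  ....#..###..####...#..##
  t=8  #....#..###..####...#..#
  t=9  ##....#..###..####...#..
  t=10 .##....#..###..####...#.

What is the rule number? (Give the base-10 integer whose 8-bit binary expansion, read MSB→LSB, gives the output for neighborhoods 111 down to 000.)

208

  [7] ### => #  t=0,i=1
  [6] ##. => #  t=0,i=3
  [5] #.# => .  t=0,i=4
  [4] #.. => #  t=0,i=9
  [3] .## => .  t=0,i=0
  [2] .#. => .  t=0,i=19
  [1] ..# => .  t=0,i=11
  [0] ... => .  t=0,i=10
  bits 11010000 = 208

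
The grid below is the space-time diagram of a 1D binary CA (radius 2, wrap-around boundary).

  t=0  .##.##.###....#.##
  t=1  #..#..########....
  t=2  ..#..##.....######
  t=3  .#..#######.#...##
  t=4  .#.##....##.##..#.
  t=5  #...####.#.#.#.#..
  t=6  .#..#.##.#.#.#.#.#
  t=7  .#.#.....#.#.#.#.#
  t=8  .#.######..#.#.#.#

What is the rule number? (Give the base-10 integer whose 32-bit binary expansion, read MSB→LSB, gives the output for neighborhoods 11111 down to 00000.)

2042450375

  ##### -> .   bit 31 = 0  t=1,i=8
  ####. -> #   bit 30 = 1  t=1,i=12
  ###.# -> #   bit 29 = 1  t=3,i=10
  ###.. -> #   bit 28 = 1  t=0,i=9
  ##.## -> #   bit 27 = 1  t=0,i=0
  ##.#. -> .   bit 26 = 0  t=3,i=0
  ##..# -> .   bit 25 = 0  t=2,i=0
  ##... -> #   bit 24 = 1  t=0,i=10
  #.### -> #   bit 23 = 1  t=0,i=7
  #.##. -> .   bit 22 = 0  t=0,i=1
  #.#.# -> #   bit 21 = 1  t=5,i=9
  #.#.. -> #   bit 20 = 1  t=3,i=1
  #..## -> #   bit 19 = 1  t=1,i=5
  #..#. -> #   bit 18 = 1  t=1,i=2
  #...# -> .   bit 17 = 0  t=3,i=14
  #.... -> #   bit 16 = 1  t=0,i=11
  .#### -> .   bit 15 = 0  t=1,i=7
  .###. -> #   bit 14 = 1  t=0,i=8
  .##.# -> .   bit 13 = 0  t=0,i=2
  .##.. -> #   bit 12 = 1  t=2,i=6
  .#.## -> .   bit 11 = 0  t=0,i=15
  .#.#. -> .   bit 10 = 0  t=5,i=10
  .#..# -> .   bit 9 = 0  t=1,i=1
  .#... -> #   bit 8 = 1  t=3,i=13
  ..### -> #   bit 7 = 1  t=1,i=6
  ..##. -> #   bit 6 = 1  t=2,i=5
  ..#.# -> .   bit 5 = 0  t=0,i=14
  ..#.. -> .   bit 4 = 0  t=1,i=0
  ...## -> .   bit 3 = 0  t=2,i=11
  ...#. -> #   bit 2 = 1  t=0,i=13
  ....# -> #   bit 1 = 1  t=0,i=12
  ..... -> #   bit 0 = 1  t=2,i=9
  bits 01111001101111010101000111000111 = 2042450375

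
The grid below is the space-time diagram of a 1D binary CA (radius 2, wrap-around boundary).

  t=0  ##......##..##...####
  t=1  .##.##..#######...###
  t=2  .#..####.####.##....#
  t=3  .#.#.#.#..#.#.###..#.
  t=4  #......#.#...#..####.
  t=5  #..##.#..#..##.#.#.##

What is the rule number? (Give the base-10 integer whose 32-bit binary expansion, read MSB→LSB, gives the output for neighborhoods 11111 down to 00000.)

3076298837

  [31] ##### => #  t=0,i=19
  [30] ####. => .  t=0,i=0
  [29] ###.# => #  t=1,i=20
  [28] ###.. => #  t=0,i=1
  [27] ##.## => .  t=1,i=0
  [26] ##.#. => #  t=4,i=20
  [25] ##..# => #  t=0,i=10
  [24] ##... => #  t=0,i=2
  [23] #.### => .  t=2,i=9
  [22] #.##. => #  t=1,i=1
  [21] #.#.# => .  t=3,i=3
  [20] #.#.. => #  t=2,i=1
  [19] #..## => #  t=0,i=11
  [18] #..#. => #  t=3,i=0
  [17] #...# => .  t=0,i=15
  [16] #.... => .  t=0,i=3
  [15] .#### => #  t=0,i=18
  [14] .###. => .  t=1,i=19
  [13] .##.# => .  t=1,i=2
  [12] .##.. => #  t=0,i=9
  [11] .#.## => #  t=3,i=13
  [10] .#.#. => .  t=2,i=0
  [9] .#..# => .  t=2,i=2
  [8] .#... => .  t=4,i=1
  [7] ..### => .  t=0,i=17
  [6] ..##. => #  t=0,i=8
  [5] ..#.# => .  t=2,i=20
  [4] ..#.. => #  t=3,i=19
  [3] ...## => .  t=0,i=7
  [2] ...#. => #  t=2,i=19
  [1] ....# => .  t=0,i=6
  [0] ..... => #  t=0,i=4
  bits 10110111010111001001100001010101 = 3076298837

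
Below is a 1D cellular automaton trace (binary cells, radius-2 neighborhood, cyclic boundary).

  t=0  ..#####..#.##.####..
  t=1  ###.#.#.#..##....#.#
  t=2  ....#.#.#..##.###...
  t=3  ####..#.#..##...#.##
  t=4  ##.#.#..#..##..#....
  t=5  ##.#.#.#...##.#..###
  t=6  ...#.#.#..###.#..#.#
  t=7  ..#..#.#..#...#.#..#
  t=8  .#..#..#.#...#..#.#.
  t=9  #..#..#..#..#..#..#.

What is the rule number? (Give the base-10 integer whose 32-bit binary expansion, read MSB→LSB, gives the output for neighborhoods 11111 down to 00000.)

  #####|#  b31=1 t=0,i=4
  ####.|.  b30=0 t=0,i=5
  ###.#|.  b29=0 t=1,i=2
  ###..|#  b28=1 t=0,i=6
  ##.##|.  b27=0 t=0,i=13
  ##.#.|.  b26=0 t=1,i=3
  ##..#|.  b25=0 t=0,i=7
  ##...|.  b24=0 t=0,i=18
  #.###|.  b23=0 t=0,i=14
  #.##.|#  b22=1 t=0,i=11
  #.#.#|#  b21=1 t=1,i=4
  #.#..|#  b20=1 t=1,i=8
  #..##|.  b19=0 t=1,i=10
  #..#.|#  b18=1 t=0,i=8
  #...#|.  b17=0 t=3,i=14
  #....|#  b16=1 t=0,i=19
  .####|.  b15=0 t=0,i=3
  .###.|.  b14=0 t=2,i=15
  .##.#|#  b13=1 t=0,i=12
  .##..|#  b12=1 t=1,i=12
  .#.##|.  b11=0 t=0,i=10
  .#.#.|.  b10=0 t=1,i=5
  .#..#|.  b9=0 t=1,i=9
  .#...|.  b8=0 t=4,i=16
  ..###|#  b7=1 t=0,i=2
  ..##.|#  b6=1 t=1,i=11
  ..#.#|.  b5=0 t=0,i=9
  ..#..|.  b4=0 t=4,i=8
  ...##|#  b3=1 t=0,i=1
  ...#.|#  b2=1 t=1,i=16
  ....#|#  b1=1 t=0,i=0
  .....|#  b0=1 t=2,i=0
  bits 10010000011101010011000011001111 = 2423599311

2423599311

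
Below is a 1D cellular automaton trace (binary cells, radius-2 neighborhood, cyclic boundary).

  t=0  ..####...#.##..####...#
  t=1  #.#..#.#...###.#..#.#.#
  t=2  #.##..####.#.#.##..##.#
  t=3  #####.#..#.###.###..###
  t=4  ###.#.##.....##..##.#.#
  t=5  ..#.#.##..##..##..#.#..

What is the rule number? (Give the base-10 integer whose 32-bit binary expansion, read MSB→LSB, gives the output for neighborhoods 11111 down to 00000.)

  ##### -> #   bit 31 = 1  t=3,i=0
  ####. -> .   bit 30 = 0  t=0,i=4
  ###.# -> #   bit 29 = 1  t=1,i=13
  ###.. -> #   bit 28 = 1  t=0,i=5
  ##.## -> #   bit 27 = 1  t=2,i=1
  ##.#. -> .   bit 26 = 0  t=1,i=1
  ##..# -> #   bit 25 = 1  t=0,i=13
  ##... -> .   bit 24 = 0  t=0,i=6
  #.### -> .   bit 23 = 0  t=3,i=11
  #.##. -> #   bit 22 = 1  t=0,i=11
  #.#.# -> #   bit 21 = 1  t=1,i=20
  #.#.. -> #   bit 20 = 1  t=1,i=2
  #..## -> .   bit 19 = 0  t=0,i=1
  #..#. -> .   bit 18 = 0  t=1,i=4
  #...# -> #   bit 17 = 1  t=0,i=7
  #.... -> .   bit 16 = 0  t=4,i=9
  .#### -> .   bit 15 = 0  t=0,i=3
  .###. -> .   bit 14 = 0  t=1,i=12
  .##.# -> #   bit 13 = 1  t=1,i=0
  .##.. -> #   bit 12 = 1  t=0,i=12
  .#.## -> .   bit 11 = 0  t=0,i=10
  .#.#. -> #   bit 10 = 1  t=1,i=6
  .#..# -> #   bit 9 = 1  t=0,i=0
  .#... -> #   bit 8 = 1  t=1,i=8
  ..### -> #   bit 7 = 1  t=0,i=2
  ..##. -> .   bit 6 = 0  t=2,i=19
  ..#.# -> .   bit 5 = 0  t=0,i=9
  ..#.. -> #   bit 4 = 1  t=0,i=22
  ...## -> .   bit 3 = 0  t=1,i=10
  ...#. -> .   bit 2 = 0  t=0,i=8
  ....# -> #   bit 1 = 1  t=4,i=11
  ..... -> #   bit 0 = 1  t=4,i=10
  bits 10111010011100100011011110010011 = 3128047507

3128047507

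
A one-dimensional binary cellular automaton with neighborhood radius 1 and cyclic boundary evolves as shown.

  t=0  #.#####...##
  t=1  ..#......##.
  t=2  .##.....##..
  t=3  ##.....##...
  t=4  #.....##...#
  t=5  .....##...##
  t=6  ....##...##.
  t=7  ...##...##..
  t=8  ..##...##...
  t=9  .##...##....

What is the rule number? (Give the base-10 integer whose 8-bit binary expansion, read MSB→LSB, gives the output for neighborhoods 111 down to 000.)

  ###|.  b7=0 t=0,i=3
  ##.|.  b6=0 t=0,i=0
  #.#|.  b5=0 t=0,i=1
  #..|.  b4=0 t=0,i=7
  .##|#  b3=1 t=0,i=2
  .#.|#  b2=1 t=1,i=2
  ..#|#  b1=1 t=0,i=9
  ...|.  b0=0 t=0,i=8
  bits 00001110 = 14

14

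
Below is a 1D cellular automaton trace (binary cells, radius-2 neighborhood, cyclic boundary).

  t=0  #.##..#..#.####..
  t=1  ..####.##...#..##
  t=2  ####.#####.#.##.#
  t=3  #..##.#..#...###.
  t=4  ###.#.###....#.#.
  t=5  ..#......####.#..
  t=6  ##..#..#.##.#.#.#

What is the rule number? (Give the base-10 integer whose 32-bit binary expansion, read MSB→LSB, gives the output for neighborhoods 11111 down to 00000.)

  [31] ##### => .  t=2,i=1
  [30] ####. => .  t=0,i=13
  [29] ###.# => #  t=1,i=5
  [28] ###.. => .  t=0,i=14
  [27] ##.## => #  t=1,i=6
  [26] ##.#. => .  t=2,i=10
  [25] ##..# => #  t=0,i=4
  [24] ##... => #  t=1,i=9
  [23] #.### => .  t=0,i=11
  [22] #.##. => #  t=0,i=2
  [21] #.#.# => .  t=2,i=11
  [20] #.#.. => #  t=3,i=0
  [19] #..## => #  t=1,i=1
  [18] #..#. => #  t=0,i=5
  [17] #...# => .  t=1,i=10
  [16] #.... => #  t=4,i=10
  [15] .#### => #  t=0,i=12
  [14] .###. => .  t=3,i=14
  [13] .##.# => #  t=2,i=14
  [12] .##.. => #  t=0,i=3
  [11] .#.## => .  t=0,i=1
  [10] .#.#. => #  t=4,i=14
  [9] .#..# => #  t=0,i=7
  [8] .#... => .  t=3,i=10
  [7] ..### => #  t=1,i=2
  [6] ..##. => .  t=1,i=15
  [5] ..#.# => .  t=0,i=0
  [4] ..#.. => .  t=0,i=6
  [3] ...## => .  t=3,i=12
  [2] ...#. => #  t=1,i=11
  [1] ....# => #  t=4,i=11
  [0] ..... => .  t=5,i=5
  bits 00101011010111011011011010000110 = 727561862

727561862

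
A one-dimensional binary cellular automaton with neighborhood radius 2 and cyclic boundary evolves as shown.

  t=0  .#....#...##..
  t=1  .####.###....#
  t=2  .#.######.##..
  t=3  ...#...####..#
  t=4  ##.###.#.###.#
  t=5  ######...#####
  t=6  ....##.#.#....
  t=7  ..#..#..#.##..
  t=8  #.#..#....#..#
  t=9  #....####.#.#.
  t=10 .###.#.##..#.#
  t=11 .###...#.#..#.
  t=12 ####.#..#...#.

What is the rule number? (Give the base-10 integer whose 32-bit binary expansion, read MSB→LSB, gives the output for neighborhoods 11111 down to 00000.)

2060150162

  [31] ##### => .  t=2,i=5
  [30] ####. => #  t=1,i=3
  [29] ###.# => #  t=1,i=4
  [28] ###.. => #  t=1,i=8
  [27] ##.## => #  t=1,i=5
  [26] ##.#. => .  t=4,i=6
  [25] ##..# => #  t=3,i=11
  [24] ##... => .  t=0,i=12
  [23] #.### => #  t=1,i=1
  [22] #.##. => #  t=2,i=10
  [21] #.#.# => .  t=4,i=7
  [20] #.#.. => .  t=6,i=9
  [19] #..## => #  t=8,i=12
  [18] #..#. => .  t=3,i=12
  [17] #...# => #  t=0,i=8
  [16] #.... => #  t=0,i=3
  [15] .#### => .  t=1,i=2
  [14] .###. => #  t=1,i=7
  [13] .##.# => #  t=6,i=5
  [12] .##.. => .  t=0,i=11
  [11] .#.## => .  t=1,i=0
  [10] .#.#. => #  t=6,i=8
  [9] .#..# => .  t=7,i=3
  [8] .#... => #  t=0,i=2
  [7] ..### => #  t=3,i=7
  [6] ..##. => .  t=0,i=10
  [5] ..#.# => .  t=1,i=13
  [4] ..#.. => #  t=0,i=1
  [3] ...## => .  t=0,i=9
  [2] ...#. => .  t=0,i=0
  [1] ....# => #  t=0,i=4
  [0] ..... => .  t=6,i=0
  bits 01111010110010110110010110010010 = 2060150162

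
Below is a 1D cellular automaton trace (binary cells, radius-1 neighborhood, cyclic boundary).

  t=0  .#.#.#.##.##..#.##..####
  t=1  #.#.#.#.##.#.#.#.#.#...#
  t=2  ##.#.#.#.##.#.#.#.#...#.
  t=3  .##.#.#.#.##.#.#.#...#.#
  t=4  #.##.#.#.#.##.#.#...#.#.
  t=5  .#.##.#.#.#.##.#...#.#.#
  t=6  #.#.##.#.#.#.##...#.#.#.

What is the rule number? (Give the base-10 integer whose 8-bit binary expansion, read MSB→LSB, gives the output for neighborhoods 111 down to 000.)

98

  [7] ### => .  t=0,i=21
  [6] ##. => #  t=0,i=8
  [5] #.# => #  t=0,i=0
  [4] #.. => .  t=0,i=12
  [3] .## => .  t=0,i=7
  [2] .#. => .  t=0,i=1
  [1] ..# => #  t=0,i=13
  [0] ... => .  t=1,i=21
  bits 01100010 = 98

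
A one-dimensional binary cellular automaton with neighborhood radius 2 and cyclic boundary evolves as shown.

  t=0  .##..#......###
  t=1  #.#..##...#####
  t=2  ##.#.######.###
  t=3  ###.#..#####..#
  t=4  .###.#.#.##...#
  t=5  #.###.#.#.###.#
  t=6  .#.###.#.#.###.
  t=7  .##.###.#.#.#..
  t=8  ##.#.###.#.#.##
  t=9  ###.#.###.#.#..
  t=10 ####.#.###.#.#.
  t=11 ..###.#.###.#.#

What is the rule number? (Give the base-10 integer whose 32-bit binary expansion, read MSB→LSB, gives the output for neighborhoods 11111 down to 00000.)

3976355834

  [31] ##### => #  t=1,i=12
  [30] ####. => #  t=1,i=14
  [29] ###.# => #  t=0,i=14
  [28] ###.. => .  t=3,i=11
  [27] ##.## => #  t=0,i=0
  [26] ##.#. => #  t=1,i=1
  [25] ##..# => .  t=0,i=3
  [24] ##... => #  t=1,i=7
  [23] #.### => .  t=2,i=5
  [22] #.##. => .  t=0,i=1
  [21] #.#.# => .  t=2,i=3
  [20] #.#.. => .  t=1,i=2
  [19] #..## => .  t=1,i=4
  [18] #..#. => .  t=0,i=4
  [17] #...# => #  t=1,i=8
  [16] #.... => .  t=0,i=7
  [15] .#### => .  t=1,i=11
  [14] .###. => #  t=0,i=13
  [13] .##.# => .  t=5,i=0
  [12] .##.. => #  t=0,i=2
  [11] .#.## => #  t=2,i=4
  [10] .#.#. => #  t=4,i=6
  [9] .#..# => #  t=1,i=3
  [8] .#... => #  t=0,i=6
  [7] ..### => #  t=0,i=12
  [6] ..##. => #  t=1,i=5
  [5] ..#.# => #  t=4,i=14
  [4] ..#.. => #  t=0,i=5
  [3] ...## => #  t=0,i=11
  [2] ...#. => .  t=4,i=13
  [1] ....# => #  t=0,i=10
  [0] ..... => .  t=0,i=8
  bits 11101101000000100101111111111010 = 3976355834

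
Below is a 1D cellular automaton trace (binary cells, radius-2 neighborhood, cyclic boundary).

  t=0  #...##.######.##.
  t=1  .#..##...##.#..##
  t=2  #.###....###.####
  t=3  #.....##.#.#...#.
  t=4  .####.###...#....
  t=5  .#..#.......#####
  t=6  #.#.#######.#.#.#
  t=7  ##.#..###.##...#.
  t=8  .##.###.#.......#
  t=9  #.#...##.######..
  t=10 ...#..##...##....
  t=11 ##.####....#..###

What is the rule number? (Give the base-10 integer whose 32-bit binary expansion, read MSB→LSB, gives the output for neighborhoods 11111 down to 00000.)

2752064467

  ##### -> #   bit 31 = 1  t=0,i=9
  ####. -> .   bit 30 = 0  t=0,i=11
  ###.# -> #   bit 29 = 1  t=0,i=12
  ###.. -> .   bit 28 = 0  t=2,i=4
  ##.## -> .   bit 27 = 0  t=0,i=6
  ##.#. -> #   bit 26 = 1  t=0,i=16
  ##..# -> .   bit 25 = 0  t=9,i=15
  ##... -> .   bit 24 = 0  t=1,i=6
  #.### -> .   bit 23 = 0  t=0,i=7
  #.##. -> .   bit 22 = 0  t=0,i=14
  #.#.# -> .   bit 21 = 0  t=3,i=9
  #.#.. -> .   bit 20 = 0  t=0,i=0
  #..## -> #   bit 19 = 1  t=1,i=3
  #..#. -> .   bit 18 = 0  t=5,i=3
  #...# -> .   bit 17 = 0  t=0,i=2
  #.... -> #   bit 16 = 1  t=2,i=6
  .#### -> .   bit 15 = 0  t=0,i=8
  .###. -> .   bit 14 = 0  t=2,i=3
  .##.# -> #   bit 13 = 1  t=0,i=5
  .##.. -> .   bit 12 = 0  t=1,i=5
  .#.## -> #   bit 11 = 1  t=6,i=3
  .#.#. -> .   bit 10 = 0  t=3,i=10
  .#..# -> #   bit 9 = 1  t=1,i=2
  .#... -> #   bit 8 = 1  t=0,i=1
  ..### -> #   bit 7 = 1  t=2,i=9
  ..##. -> #   bit 6 = 1  t=0,i=4
  ..#.# -> .   bit 5 = 0  t=3,i=15
  ..#.. -> #   bit 4 = 1  t=4,i=12
  ...## -> .   bit 3 = 0  t=0,i=3
  ...#. -> .   bit 2 = 0  t=3,i=14
  ....# -> #   bit 1 = 1  t=2,i=7
  ..... -> #   bit 0 = 1  t=3,i=3
  bits 10100100000010010010101111010011 = 2752064467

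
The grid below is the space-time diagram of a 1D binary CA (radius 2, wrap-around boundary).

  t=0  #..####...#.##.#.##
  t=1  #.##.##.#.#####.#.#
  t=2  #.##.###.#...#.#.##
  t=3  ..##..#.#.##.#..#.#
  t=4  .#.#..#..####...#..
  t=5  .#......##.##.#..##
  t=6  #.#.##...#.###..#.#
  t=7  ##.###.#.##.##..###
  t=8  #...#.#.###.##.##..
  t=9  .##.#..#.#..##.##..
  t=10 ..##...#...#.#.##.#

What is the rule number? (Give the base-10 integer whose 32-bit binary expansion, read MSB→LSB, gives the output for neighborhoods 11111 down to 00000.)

  nb #####: next=.  (t=1,i=12, bit31=0)
  nb ####.: next=#  (t=0,i=5, bit30=1)
  nb ###.#: next=.  (t=1,i=14, bit29=0)
  nb ###..: next=#  (t=0,i=0, bit28=1)
  nb ##.##: next=.  (t=1,i=1, bit27=0)
  nb ##.#.: next=#  (t=0,i=14, bit26=1)
  nb ##..#: next=.  (t=0,i=1, bit25=0)
  nb ##...: next=.  (t=0,i=7, bit24=0)
  nb #.###: next=.  (t=0,i=17, bit23=0)
  nb #.##.: next=#  (t=0,i=12, bit22=1)
  nb #.#.#: next=.  (t=0,i=15, bit21=0)
  nb #.#..: next=.  (t=2,i=9, bit20=0)
  nb #..##: next=#  (t=0,i=2, bit19=1)
  nb #..#.: next=.  (t=3,i=5, bit18=0)
  nb #...#: next=#  (t=0,i=8, bit17=1)
  nb #....: next=.  (t=5,i=3, bit16=0)
  nb .####: next=.  (t=0,i=4, bit15=0)
  nb .###.: next=#  (t=0,i=18, bit14=1)
  nb .##.#: next=#  (t=0,i=13, bit13=1)
  nb .##..: next=#  (t=3,i=3, bit12=1)
  nb .#.##: next=#  (t=0,i=11, bit11=1)
  nb .#.#.: next=.  (t=2,i=14, bit10=0)
  nb .#..#: next=.  (t=3,i=0, bit9=0)
  nb .#...: next=#  (t=2,i=10, bit8=1)
  nb ..###: next=#  (t=0,i=3, bit7=1)
  nb ..##.: next=.  (t=3,i=2, bit6=0)
  nb ..#.#: next=#  (t=0,i=10, bit5=1)
  nb ..#..: next=.  (t=4,i=6, bit4=0)
  nb ...##: next=.  (t=5,i=7, bit3=0)
  nb ...#.: next=.  (t=0,i=9, bit2=0)
  nb ....#: next=.  (t=5,i=6, bit1=0)
  nb .....: next=#  (t=5,i=4, bit0=1)
  bits 01010100010010100111100110100001 = 1414166945

1414166945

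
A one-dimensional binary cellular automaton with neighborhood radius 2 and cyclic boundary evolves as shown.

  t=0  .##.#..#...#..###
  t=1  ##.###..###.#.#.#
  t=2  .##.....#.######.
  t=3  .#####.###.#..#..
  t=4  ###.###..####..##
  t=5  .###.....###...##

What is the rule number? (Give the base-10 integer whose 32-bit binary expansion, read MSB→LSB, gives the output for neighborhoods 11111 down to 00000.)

  #####|.  b31=0 t=2,i=12
  ####.|#  b30=1 t=2,i=14
  ###.#|#  b29=1 t=0,i=16
  ###..|.  b28=0 t=1,i=5
  ##.##|#  b27=1 t=0,i=0
  ##.#.|#  b26=1 t=0,i=3
  ##..#|.  b25=0 t=1,i=6
  ##...|#  b24=1 t=2,i=3
  #.###|.  b23=0 t=1,i=3
  #.##.|#  b22=1 t=0,i=1
  #.#.#|#  b21=1 t=1,i=12
  #.#..|#  b20=1 t=0,i=4
  #..##|.  b19=0 t=0,i=13
  #..#.|.  b18=0 t=0,i=6
  #...#|#  b17=1 t=0,i=9
  #....|#  b16=1 t=2,i=4
  .####|#  b15=1 t=2,i=11
  .###.|.  b14=0 t=0,i=15
  .##.#|.  b13=0 t=0,i=2
  .##..|#  b12=1 t=2,i=2
  .#.##|#  b11=1 t=1,i=15
  .#.#.|#  b10=1 t=1,i=13
  .#..#|#  b9=1 t=0,i=5
  .#...|#  b8=1 t=0,i=8
  ..###|#  b7=1 t=0,i=14
  ..##.|#  b6=1 t=2,i=1
  ..#.#|#  b5=1 t=2,i=8
  ..#..|.  b4=0 t=0,i=7
  ...##|#  b3=1 t=3,i=0
  ...#.|#  b2=1 t=0,i=10
  ....#|.  b1=0 t=2,i=6
  .....|#  b0=1 t=2,i=5
  bits 01101101011100111001111111101101 = 1836294125

1836294125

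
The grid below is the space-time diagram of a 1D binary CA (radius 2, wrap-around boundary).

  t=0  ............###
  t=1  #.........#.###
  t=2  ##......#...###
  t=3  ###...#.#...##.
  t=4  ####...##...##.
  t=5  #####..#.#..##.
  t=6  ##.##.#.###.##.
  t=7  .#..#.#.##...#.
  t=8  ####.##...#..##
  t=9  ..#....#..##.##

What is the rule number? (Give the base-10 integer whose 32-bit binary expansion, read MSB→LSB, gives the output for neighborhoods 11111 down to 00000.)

1370810066

  ##### -> .   bit 31 = 0  t=2,i=14
  ####. -> #   bit 30 = 1  t=1,i=14
  ###.# -> .   bit 29 = 0  t=6,i=10
  ###.. -> #   bit 28 = 1  t=0,i=14
  ##.## -> .   bit 27 = 0  t=3,i=14
  ##.#. -> .   bit 26 = 0  t=6,i=5
  ##..# -> .   bit 25 = 0  t=5,i=5
  ##... -> #   bit 24 = 1  t=0,i=0
  #.### -> #   bit 23 = 1  t=1,i=12
  #.##. -> .   bit 22 = 0  t=6,i=0
  #.#.# -> #   bit 21 = 1  t=6,i=6
  #.#.. -> #   bit 20 = 1  t=3,i=8
  #..## -> .   bit 19 = 0  t=5,i=11
  #..#. -> #   bit 18 = 1  t=5,i=6
  #...# -> .   bit 17 = 0  t=2,i=10
  #.... -> .   bit 16 = 0  t=0,i=1
  .#### -> #   bit 15 = 1  t=1,i=13
  .###. -> #   bit 14 = 1  t=0,i=13
  .##.# -> #   bit 13 = 1  t=3,i=13
  .##.. -> .   bit 12 = 0  t=4,i=8
  .#.## -> .   bit 11 = 0  t=1,i=11
  .#.#. -> #   bit 10 = 1  t=3,i=7
  .#..# -> #   bit 9 = 1  t=5,i=10
  .#... -> .   bit 8 = 0  t=2,i=9
  ..### -> #   bit 7 = 1  t=0,i=12
  ..##. -> #   bit 6 = 1  t=3,i=12
  ..#.# -> .   bit 5 = 0  t=1,i=10
  ..#.. -> #   bit 4 = 1  t=2,i=8
  ...## -> .   bit 3 = 0  t=0,i=11
  ...#. -> .   bit 2 = 0  t=1,i=9
  ....# -> #   bit 1 = 1  t=0,i=10
  ..... -> .   bit 0 = 0  t=0,i=2
  bits 01010001101101001110011011010010 = 1370810066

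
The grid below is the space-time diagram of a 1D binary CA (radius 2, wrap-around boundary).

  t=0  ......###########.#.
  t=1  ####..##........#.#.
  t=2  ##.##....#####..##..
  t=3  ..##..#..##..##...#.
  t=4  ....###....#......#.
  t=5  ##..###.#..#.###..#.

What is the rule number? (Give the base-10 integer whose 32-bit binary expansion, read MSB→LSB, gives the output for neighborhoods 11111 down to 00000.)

987088049

  ##### -> .   bit 31 = 0  t=0,i=8
  ####. -> .   bit 30 = 0  t=0,i=15
  ###.# -> #   bit 29 = 1  t=0,i=16
  ###.. -> #   bit 28 = 1  t=1,i=3
  ##.## -> #   bit 27 = 1  t=2,i=2
  ##.#. -> .   bit 26 = 0  t=0,i=17
  ##..# -> #   bit 25 = 1  t=1,i=4
  ##... -> .   bit 24 = 0  t=1,i=8
  #.### -> #   bit 23 = 1  t=1,i=0
  #.##. -> #   bit 22 = 1  t=2,i=3
  #.#.# -> .   bit 21 = 0  t=1,i=18
  #.#.. -> #   bit 20 = 1  t=0,i=18
  #..## -> .   bit 19 = 0  t=1,i=5
  #..#. -> #   bit 18 = 1  t=3,i=5
  #...# -> .   bit 17 = 0  t=3,i=0
  #.... -> #   bit 16 = 1  t=0,i=0
  .#### -> #   bit 15 = 1  t=0,i=7
  .###. -> #   bit 14 = 1  t=4,i=5
  .##.# -> .   bit 13 = 0  t=2,i=1
  .##.. -> .   bit 12 = 0  t=1,i=7
  .#.## -> .   bit 11 = 0  t=1,i=19
  .#.#. -> #   bit 10 = 1  t=1,i=17
  .#..# -> .   bit 9 = 0  t=3,i=7
  .#... -> .   bit 8 = 0  t=0,i=19
  ..### -> #   bit 7 = 1  t=0,i=6
  ..##. -> .   bit 6 = 0  t=1,i=6
  ..#.# -> #   bit 5 = 1  t=1,i=16
  ..#.. -> #   bit 4 = 1  t=3,i=6
  ...## -> .   bit 3 = 0  t=0,i=5
  ...#. -> .   bit 2 = 0  t=1,i=15
  ....# -> .   bit 1 = 0  t=0,i=4
  ..... -> #   bit 0 = 1  t=0,i=1
  bits 00111010110101011100010010110001 = 987088049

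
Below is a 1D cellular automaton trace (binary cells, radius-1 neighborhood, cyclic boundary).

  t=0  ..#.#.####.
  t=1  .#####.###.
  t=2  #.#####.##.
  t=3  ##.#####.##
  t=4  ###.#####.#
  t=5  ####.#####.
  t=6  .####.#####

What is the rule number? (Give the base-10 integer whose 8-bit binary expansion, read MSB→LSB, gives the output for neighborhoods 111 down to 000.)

230

  ###|#  b7=1 t=0,i=7
  ##.|#  b6=1 t=0,i=9
  #.#|#  b5=1 t=0,i=3
  #..|.  b4=0 t=0,i=10
  .##|.  b3=0 t=0,i=6
  .#.|#  b2=1 t=0,i=2
  ..#|#  b1=1 t=0,i=1
  ...|.  b0=0 t=0,i=0
  bits 11100110 = 230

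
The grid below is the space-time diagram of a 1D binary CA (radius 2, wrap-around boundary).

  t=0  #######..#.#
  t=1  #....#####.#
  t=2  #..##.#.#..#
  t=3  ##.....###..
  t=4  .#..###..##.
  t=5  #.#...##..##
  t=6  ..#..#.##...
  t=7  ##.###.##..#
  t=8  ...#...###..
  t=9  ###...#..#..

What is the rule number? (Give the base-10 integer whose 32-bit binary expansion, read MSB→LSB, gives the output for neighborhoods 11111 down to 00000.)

  #####|.  b31=0 t=0,i=1
  ####.|#  b30=1 t=0,i=5
  ###.#|.  b29=0 t=1,i=9
  ###..|#  b28=1 t=0,i=6
  ##.##|.  b27=0 t=1,i=10
  ##.#.|.  b26=0 t=2,i=5
  ##..#|#  b25=1 t=0,i=7
  ##...|.  b24=0 t=1,i=1
  #.###|#  b23=1 t=0,i=11
  #.##.|#  b22=1 t=1,i=11
  #.#.#|.  b21=0 t=2,i=6
  #.#..|#  b20=1 t=2,i=8
  #..##|.  b19=0 t=2,i=2
  #..#.|#  b18=1 t=0,i=8
  #...#|.  b17=0 t=5,i=4
  #....|.  b16=0 t=1,i=2
  .####|#  b15=1 t=0,i=0
  .###.|.  b14=0 t=3,i=8
  .##.#|.  b13=0 t=2,i=4
  .##..|#  b12=1 t=1,i=0
  .#.##|.  b11=0 t=0,i=10
  .#.#.|#  b10=1 t=2,i=7
  .#..#|#  b9=1 t=2,i=9
  .#...|.  b8=0 t=5,i=3
  ..###|.  b7=0 t=1,i=5
  ..##.|.  b6=0 t=2,i=3
  ..#.#|#  b5=1 t=0,i=9
  ..#..|.  b4=0 t=4,i=1
  ...##|#  b3=1 t=1,i=4
  ...#.|#  b2=1 t=6,i=1
  ....#|#  b1=1 t=1,i=3
  .....|#  b0=1 t=3,i=4
  bits 01010010110101001001011000101111 = 1389663791

1389663791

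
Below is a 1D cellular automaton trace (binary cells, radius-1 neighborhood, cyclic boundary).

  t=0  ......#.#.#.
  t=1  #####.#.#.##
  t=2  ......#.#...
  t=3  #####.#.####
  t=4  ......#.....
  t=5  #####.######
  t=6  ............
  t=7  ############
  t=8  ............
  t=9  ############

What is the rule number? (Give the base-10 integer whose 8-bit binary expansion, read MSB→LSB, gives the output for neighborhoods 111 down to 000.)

21

  [7] ### => .  t=1,i=0
  [6] ##. => .  t=1,i=4
  [5] #.# => .  t=0,i=7
  [4] #.. => #  t=0,i=11
  [3] .## => .  t=1,i=10
  [2] .#. => #  t=0,i=6
  [1] ..# => .  t=0,i=5
  [0] ... => #  t=0,i=0
  bits 00010101 = 21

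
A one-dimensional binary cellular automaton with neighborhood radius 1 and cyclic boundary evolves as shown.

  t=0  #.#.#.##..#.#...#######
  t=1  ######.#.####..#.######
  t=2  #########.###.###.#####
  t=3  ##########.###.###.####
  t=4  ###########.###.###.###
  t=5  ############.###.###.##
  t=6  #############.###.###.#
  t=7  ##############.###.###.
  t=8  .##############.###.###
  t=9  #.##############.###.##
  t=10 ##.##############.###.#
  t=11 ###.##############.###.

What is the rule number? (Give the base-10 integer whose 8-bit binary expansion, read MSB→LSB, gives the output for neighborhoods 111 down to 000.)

230

  ###|#  b7=1 t=0,i=17
  ##.|#  b6=1 t=0,i=0
  #.#|#  b5=1 t=0,i=1
  #..|.  b4=0 t=0,i=8
  .##|.  b3=0 t=0,i=6
  .#.|#  b2=1 t=0,i=2
  ..#|#  b1=1 t=0,i=9
  ...|.  b0=0 t=0,i=14
  bits 11100110 = 230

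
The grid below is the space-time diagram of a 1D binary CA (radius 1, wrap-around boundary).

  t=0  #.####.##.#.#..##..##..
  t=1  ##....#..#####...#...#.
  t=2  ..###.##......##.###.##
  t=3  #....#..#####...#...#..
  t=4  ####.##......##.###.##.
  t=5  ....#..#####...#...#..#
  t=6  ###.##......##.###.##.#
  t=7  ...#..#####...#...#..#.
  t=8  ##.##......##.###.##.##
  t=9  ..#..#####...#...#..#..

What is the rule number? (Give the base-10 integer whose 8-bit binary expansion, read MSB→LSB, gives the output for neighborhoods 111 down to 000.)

  nb ###: next=.  (t=0,i=3, bit7=0)
  nb ##.: next=.  (t=0,i=5, bit6=0)
  nb #.#: next=#  (t=0,i=1, bit5=1)
  nb #..: next=#  (t=0,i=13, bit4=1)
  nb .##: next=.  (t=0,i=2, bit3=0)
  nb .#.: next=#  (t=0,i=0, bit2=1)
  nb ..#: next=.  (t=0,i=14, bit1=0)
  nb ...: next=#  (t=1,i=3, bit0=1)
  bits 00110101 = 53

53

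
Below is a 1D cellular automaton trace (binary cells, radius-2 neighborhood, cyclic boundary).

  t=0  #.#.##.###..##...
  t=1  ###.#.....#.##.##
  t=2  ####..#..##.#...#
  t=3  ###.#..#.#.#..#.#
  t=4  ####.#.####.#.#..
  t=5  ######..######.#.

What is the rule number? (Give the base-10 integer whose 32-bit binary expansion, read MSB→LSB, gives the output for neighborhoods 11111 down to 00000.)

  #####|#  b31=1 t=1,i=0
  ####.|#  b30=1 t=1,i=1
  ###.#|#  b29=1 t=1,i=2
  ###..|.  b28=0 t=0,i=9
  ##.##|.  b27=0 t=0,i=6
  ##.#.|#  b26=1 t=1,i=3
  ##..#|#  b25=1 t=0,i=10
  ##...|.  b24=0 t=0,i=14
  #.###|.  b23=0 t=0,i=7
  #.##.|#  b22=1 t=0,i=4
  #.#.#|#  b21=1 t=0,i=2
  #.#..|.  b20=0 t=1,i=4
  #..##|.  b19=0 t=0,i=11
  #..#.|.  b18=0 t=2,i=5
  #...#|#  b17=1 t=0,i=15
  #....|#  b16=1 t=1,i=6
  .####|#  b15=1 t=1,i=16
  .###.|.  b14=0 t=0,i=8
  .##.#|.  b13=0 t=0,i=5
  .##..|#  b12=1 t=0,i=13
  .#.##|.  b11=0 t=0,i=3
  .#.#.|#  b10=1 t=0,i=1
  .#..#|#  b9=1 t=2,i=7
  .#...|.  b8=0 t=1,i=5
  ..###|#  b7=1 t=2,i=16
  ..##.|#  b6=1 t=0,i=12
  ..#.#|#  b5=1 t=0,i=0
  ..#..|.  b4=0 t=2,i=6
  ...##|.  b3=0 t=2,i=15
  ...#.|#  b2=1 t=0,i=16
  ....#|.  b1=0 t=1,i=8
  .....|.  b0=0 t=1,i=7
  bits 11100110011000111001011011100100 = 3865286372

3865286372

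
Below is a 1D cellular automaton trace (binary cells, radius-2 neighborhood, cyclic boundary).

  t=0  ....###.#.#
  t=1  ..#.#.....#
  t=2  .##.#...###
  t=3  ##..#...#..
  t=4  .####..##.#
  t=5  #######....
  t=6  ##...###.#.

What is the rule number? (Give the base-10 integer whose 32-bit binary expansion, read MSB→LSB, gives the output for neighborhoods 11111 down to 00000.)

  nb #####: next=.  (t=5,i=2, bit31=0)
  nb ####.: next=#  (t=4,i=3, bit30=1)
  nb ###.#: next=.  (t=0,i=6, bit29=0)
  nb ###..: next=#  (t=4,i=4, bit28=1)
  nb ##.##: next=#  (t=2,i=0, bit27=1)
  nb ##.#.: next=.  (t=0,i=7, bit26=0)
  nb ##..#: next=#  (t=3,i=2, bit25=1)
  nb ##...: next=#  (t=5,i=7, bit24=1)
  nb #.###: next=#  (t=4,i=1, bit23=1)
  nb #.##.: next=#  (t=2,i=1, bit22=1)
  nb #.#.#: next=.  (t=0,i=8, bit21=0)
  nb #.#..: next=#  (t=0,i=10, bit20=1)
  nb #..##: next=#  (t=3,i=10, bit19=1)
  nb #..#.: next=#  (t=1,i=1, bit18=1)
  nb #...#: next=.  (t=2,i=6, bit17=0)
  nb #....: next=.  (t=0,i=1, bit16=0)
  nb .####: next=#  (t=4,i=2, bit15=1)
  nb .###.: next=.  (t=0,i=5, bit14=0)
  nb .##.#: next=.  (t=2,i=2, bit13=0)
  nb .##..: next=#  (t=3,i=1, bit12=1)
  nb .#.##: next=#  (t=4,i=0, bit11=1)
  nb .#.#.: next=.  (t=0,i=9, bit10=0)
  nb .#..#: next=.  (t=1,i=0, bit9=0)
  nb .#...: next=.  (t=0,i=0, bit8=0)
  nb ..###: next=#  (t=0,i=4, bit7=1)
  nb ..##.: next=.  (t=3,i=0, bit6=0)
  nb ..#.#: next=#  (t=1,i=2, bit5=1)
  nb ..#..: next=#  (t=1,i=10, bit4=1)
  nb ...##: next=.  (t=0,i=3, bit3=0)
  nb ...#.: next=#  (t=1,i=9, bit2=1)
  nb ....#: next=#  (t=0,i=2, bit1=1)
  nb .....: next=.  (t=1,i=7, bit0=0)
  bits 01011011110111001001100010110110 = 1541183670

1541183670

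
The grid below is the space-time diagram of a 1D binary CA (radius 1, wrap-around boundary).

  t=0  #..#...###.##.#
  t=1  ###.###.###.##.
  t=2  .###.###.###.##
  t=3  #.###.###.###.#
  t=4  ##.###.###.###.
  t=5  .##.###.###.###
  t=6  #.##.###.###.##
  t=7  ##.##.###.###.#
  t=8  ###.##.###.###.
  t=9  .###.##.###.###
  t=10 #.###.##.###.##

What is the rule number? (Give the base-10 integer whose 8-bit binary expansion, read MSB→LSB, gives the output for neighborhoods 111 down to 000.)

243

  nb ###: next=#  (t=0,i=8, bit7=1)
  nb ##.: next=#  (t=0,i=0, bit6=1)
  nb #.#: next=#  (t=0,i=10, bit5=1)
  nb #..: next=#  (t=0,i=1, bit4=1)
  nb .##: next=.  (t=0,i=7, bit3=0)
  nb .#.: next=.  (t=0,i=3, bit2=0)
  nb ..#: next=#  (t=0,i=2, bit1=1)
  nb ...: next=#  (t=0,i=5, bit0=1)
  bits 11110011 = 243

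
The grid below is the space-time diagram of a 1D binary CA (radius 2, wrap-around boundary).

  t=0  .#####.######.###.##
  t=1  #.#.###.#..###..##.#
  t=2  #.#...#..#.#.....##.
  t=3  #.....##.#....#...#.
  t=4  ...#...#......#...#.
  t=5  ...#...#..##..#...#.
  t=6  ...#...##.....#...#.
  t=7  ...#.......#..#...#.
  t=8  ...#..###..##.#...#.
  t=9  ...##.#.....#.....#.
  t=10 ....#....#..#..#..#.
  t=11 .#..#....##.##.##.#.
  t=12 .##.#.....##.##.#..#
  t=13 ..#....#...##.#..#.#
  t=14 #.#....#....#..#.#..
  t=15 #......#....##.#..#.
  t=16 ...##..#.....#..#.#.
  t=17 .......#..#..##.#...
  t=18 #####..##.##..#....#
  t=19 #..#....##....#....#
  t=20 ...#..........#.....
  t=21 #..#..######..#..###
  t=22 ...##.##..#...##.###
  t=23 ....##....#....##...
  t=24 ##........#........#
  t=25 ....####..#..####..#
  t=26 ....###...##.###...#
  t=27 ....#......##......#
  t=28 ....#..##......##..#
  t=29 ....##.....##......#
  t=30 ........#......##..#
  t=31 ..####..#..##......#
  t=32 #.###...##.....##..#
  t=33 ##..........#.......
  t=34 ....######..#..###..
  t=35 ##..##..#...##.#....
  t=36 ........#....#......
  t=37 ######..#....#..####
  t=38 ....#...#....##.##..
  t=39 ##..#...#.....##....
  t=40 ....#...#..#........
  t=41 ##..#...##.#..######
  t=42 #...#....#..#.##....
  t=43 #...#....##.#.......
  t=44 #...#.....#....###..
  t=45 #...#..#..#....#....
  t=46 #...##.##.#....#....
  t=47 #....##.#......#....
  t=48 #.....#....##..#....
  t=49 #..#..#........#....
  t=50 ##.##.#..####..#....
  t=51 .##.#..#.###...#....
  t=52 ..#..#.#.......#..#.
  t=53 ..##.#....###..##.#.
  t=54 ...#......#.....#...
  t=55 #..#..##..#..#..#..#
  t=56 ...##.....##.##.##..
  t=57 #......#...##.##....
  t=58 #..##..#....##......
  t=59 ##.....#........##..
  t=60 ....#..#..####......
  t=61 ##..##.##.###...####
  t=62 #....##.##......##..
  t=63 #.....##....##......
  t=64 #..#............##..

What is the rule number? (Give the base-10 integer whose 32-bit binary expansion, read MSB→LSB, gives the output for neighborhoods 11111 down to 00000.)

1746969265

  ##### -> .   bit 31 = 0  t=0,i=3
  ####. -> #   bit 30 = 1  t=0,i=4
  ###.# -> #   bit 29 = 1  t=0,i=5
  ###.. -> .   bit 28 = 0  t=1,i=13
  ##.## -> #   bit 27 = 1  t=0,i=0
  ##.#. -> .   bit 26 = 0  t=1,i=1
  ##..# -> .   bit 25 = 0  t=1,i=14
  ##... -> .   bit 24 = 0  t=6,i=9
  #.### -> .   bit 23 = 0  t=0,i=1
  #.##. -> .   bit 22 = 0  t=0,i=18
  #.#.# -> #   bit 21 = 1  t=1,i=2
  #.#.. -> .   bit 20 = 0  t=1,i=8
  #..## -> .   bit 19 = 0  t=1,i=10
  #..#. -> .   bit 18 = 0  t=2,i=8
  #...# -> .   bit 17 = 0  t=2,i=4
  #.... -> .   bit 16 = 0  t=2,i=13
  .#### -> #   bit 15 = 1  t=0,i=2
  .###. -> .   bit 14 = 0  t=0,i=15
  .##.# -> #   bit 13 = 1  t=0,i=19
  .##.. -> .   bit 12 = 0  t=5,i=11
  .#.## -> .   bit 11 = 0  t=1,i=3
  .#.#. -> .   bit 10 = 0  t=2,i=1
  .#..# -> #   bit 9 = 1  t=1,i=9
  .#... -> .   bit 8 = 0  t=2,i=3
  ..### -> #   bit 7 = 1  t=1,i=11
  ..##. -> .   bit 6 = 0  t=1,i=16
  ..#.# -> #   bit 5 = 1  t=2,i=9
  ..#.. -> #   bit 4 = 1  t=2,i=6
  ...## -> .   bit 3 = 0  t=2,i=16
  ...#. -> .   bit 2 = 0  t=2,i=5
  ....# -> .   bit 1 = 0  t=2,i=15
  ..... -> #   bit 0 = 1  t=2,i=14
  bits 01101000001000001010001010110001 = 1746969265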